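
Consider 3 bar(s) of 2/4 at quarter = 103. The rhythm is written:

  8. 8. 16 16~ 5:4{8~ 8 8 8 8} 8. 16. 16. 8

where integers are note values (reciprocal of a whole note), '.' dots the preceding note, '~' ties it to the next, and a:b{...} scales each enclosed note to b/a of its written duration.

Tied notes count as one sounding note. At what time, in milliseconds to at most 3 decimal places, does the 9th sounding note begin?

note 9 onset = 19/4b = 2766.99ms

1. 0.0ms @ 0 + 436.893ms (3/4)
2. 436.893ms @ 3/4 + 436.893ms (3/4)
3. 873.786ms @ 3/2 + 145.631ms (1/4)
4. 1019.417ms @ 7/4 + 611.65ms (21/20)
5. 1631.068ms @ 14/5 + 233.01ms (2/5)
6. 1864.078ms @ 16/5 + 233.01ms (2/5)
7. 2097.087ms @ 18/5 + 233.01ms (2/5)
8. 2330.097ms @ 4 + 436.893ms (3/4)
9. 2766.99ms @ 19/4 + 218.447ms (3/8)
10. 2985.437ms @ 41/8 + 218.447ms (3/8)
11. 3203.883ms @ 11/2 + 291.262ms (1/2)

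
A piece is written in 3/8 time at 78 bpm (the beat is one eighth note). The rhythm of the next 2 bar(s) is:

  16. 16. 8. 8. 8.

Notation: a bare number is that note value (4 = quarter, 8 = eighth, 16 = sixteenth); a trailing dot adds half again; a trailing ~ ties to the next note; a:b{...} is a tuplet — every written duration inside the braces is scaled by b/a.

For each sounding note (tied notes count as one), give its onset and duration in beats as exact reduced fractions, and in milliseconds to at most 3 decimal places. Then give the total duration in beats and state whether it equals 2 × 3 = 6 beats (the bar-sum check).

1) 0.0ms=0b +576.923ms=3/4b
2) 576.923ms=3/4b +576.923ms=3/4b
3) 1153.846ms=3/2b +1153.846ms=3/2b
4) 2307.692ms=3b +1153.846ms=3/2b
5) 3461.538ms=9/2b +1153.846ms=3/2b
Σ=6b of 6 (78bpm 3/8) — PASS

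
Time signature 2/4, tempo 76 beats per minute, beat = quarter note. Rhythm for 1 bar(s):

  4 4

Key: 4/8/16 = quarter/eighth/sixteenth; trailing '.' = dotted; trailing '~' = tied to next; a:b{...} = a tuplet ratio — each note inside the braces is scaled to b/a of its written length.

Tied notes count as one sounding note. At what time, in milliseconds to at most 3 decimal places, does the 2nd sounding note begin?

note 2 onset = 1b = 789.474ms

1. 0.0ms @ 0 + 789.474ms (1)
2. 789.474ms @ 1 + 789.474ms (1)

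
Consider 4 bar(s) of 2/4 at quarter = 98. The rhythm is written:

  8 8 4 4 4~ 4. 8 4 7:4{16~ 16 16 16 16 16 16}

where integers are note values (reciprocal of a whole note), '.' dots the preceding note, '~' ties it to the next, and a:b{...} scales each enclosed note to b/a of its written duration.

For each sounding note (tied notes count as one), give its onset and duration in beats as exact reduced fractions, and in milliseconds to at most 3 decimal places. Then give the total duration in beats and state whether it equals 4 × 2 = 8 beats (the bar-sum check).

1) 0.0ms=0b +306.122ms=1/2b
2) 306.122ms=1/2b +306.122ms=1/2b
3) 612.245ms=1b +612.245ms=1b
4) 1224.49ms=2b +612.245ms=1b
5) 1836.735ms=3b +1530.612ms=5/2b
6) 3367.347ms=11/2b +306.122ms=1/2b
7) 3673.469ms=6b +612.245ms=1b
8) 4285.714ms=7b +174.927ms=2/7b
9) 4460.641ms=51/7b +87.464ms=1/7b
10) 4548.105ms=52/7b +87.464ms=1/7b
11) 4635.569ms=53/7b +87.464ms=1/7b
12) 4723.032ms=54/7b +87.464ms=1/7b
13) 4810.496ms=55/7b +87.464ms=1/7b
Σ=8b of 8 (98bpm 2/4) — PASS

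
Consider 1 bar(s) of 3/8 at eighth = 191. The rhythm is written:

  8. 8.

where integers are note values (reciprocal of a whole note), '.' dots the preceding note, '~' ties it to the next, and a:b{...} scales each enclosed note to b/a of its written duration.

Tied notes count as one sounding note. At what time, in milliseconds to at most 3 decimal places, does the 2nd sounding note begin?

note 2 onset = 3/2b = 471.204ms

1. 0.0ms @ 0 + 471.204ms (3/2)
2. 471.204ms @ 3/2 + 471.204ms (3/2)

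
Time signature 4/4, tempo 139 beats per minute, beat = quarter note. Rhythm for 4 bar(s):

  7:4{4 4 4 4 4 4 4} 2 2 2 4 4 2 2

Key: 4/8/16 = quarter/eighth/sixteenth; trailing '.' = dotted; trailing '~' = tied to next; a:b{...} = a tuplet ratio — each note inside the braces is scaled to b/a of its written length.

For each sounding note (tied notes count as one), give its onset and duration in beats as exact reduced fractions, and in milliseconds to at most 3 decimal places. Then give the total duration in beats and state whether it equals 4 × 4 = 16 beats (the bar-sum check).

1) 0.0ms=0b +246.66ms=4/7b
2) 246.66ms=4/7b +246.66ms=4/7b
3) 493.32ms=8/7b +246.66ms=4/7b
4) 739.979ms=12/7b +246.66ms=4/7b
5) 986.639ms=16/7b +246.66ms=4/7b
6) 1233.299ms=20/7b +246.66ms=4/7b
7) 1479.959ms=24/7b +246.66ms=4/7b
8) 1726.619ms=4b +863.309ms=2b
9) 2589.928ms=6b +863.309ms=2b
10) 3453.237ms=8b +863.309ms=2b
11) 4316.547ms=10b +431.655ms=1b
12) 4748.201ms=11b +431.655ms=1b
13) 5179.856ms=12b +863.309ms=2b
14) 6043.165ms=14b +863.309ms=2b
Σ=16b of 16 (139bpm 4/4) — PASS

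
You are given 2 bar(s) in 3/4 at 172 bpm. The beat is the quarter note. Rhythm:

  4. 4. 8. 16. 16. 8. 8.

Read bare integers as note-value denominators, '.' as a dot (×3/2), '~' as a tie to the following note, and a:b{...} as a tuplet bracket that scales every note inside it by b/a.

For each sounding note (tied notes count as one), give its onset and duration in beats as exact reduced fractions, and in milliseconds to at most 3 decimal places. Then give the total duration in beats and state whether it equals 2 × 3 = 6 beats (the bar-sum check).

1) 0.0ms=0b +523.256ms=3/2b
2) 523.256ms=3/2b +523.256ms=3/2b
3) 1046.512ms=3b +261.628ms=3/4b
4) 1308.14ms=15/4b +130.814ms=3/8b
5) 1438.953ms=33/8b +130.814ms=3/8b
6) 1569.767ms=9/2b +261.628ms=3/4b
7) 1831.395ms=21/4b +261.628ms=3/4b
Σ=6b of 6 (172bpm 3/4) — PASS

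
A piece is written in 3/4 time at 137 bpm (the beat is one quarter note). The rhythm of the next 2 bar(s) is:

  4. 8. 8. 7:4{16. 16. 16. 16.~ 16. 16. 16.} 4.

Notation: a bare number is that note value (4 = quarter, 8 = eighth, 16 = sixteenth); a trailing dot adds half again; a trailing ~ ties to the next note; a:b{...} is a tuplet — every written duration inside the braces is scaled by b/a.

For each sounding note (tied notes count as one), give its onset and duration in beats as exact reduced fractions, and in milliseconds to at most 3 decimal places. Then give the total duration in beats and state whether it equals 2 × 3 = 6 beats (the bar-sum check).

1) 0.0ms=0b +656.934ms=3/2b
2) 656.934ms=3/2b +328.467ms=3/4b
3) 985.401ms=9/4b +328.467ms=3/4b
4) 1313.869ms=3b +93.848ms=3/14b
5) 1407.716ms=45/14b +93.848ms=3/14b
6) 1501.564ms=24/7b +93.848ms=3/14b
7) 1595.412ms=51/14b +187.696ms=3/7b
8) 1783.107ms=57/14b +93.848ms=3/14b
9) 1876.955ms=30/7b +93.848ms=3/14b
10) 1970.803ms=9/2b +656.934ms=3/2b
Σ=6b of 6 (137bpm 3/4) — PASS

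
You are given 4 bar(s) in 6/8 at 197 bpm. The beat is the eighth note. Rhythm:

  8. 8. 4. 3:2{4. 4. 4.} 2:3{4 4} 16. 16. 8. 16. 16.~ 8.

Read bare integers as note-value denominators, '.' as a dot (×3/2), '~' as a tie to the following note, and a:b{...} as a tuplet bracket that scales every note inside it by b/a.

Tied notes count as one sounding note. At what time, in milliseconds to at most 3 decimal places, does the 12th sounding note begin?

1. 0.0ms @ 0 + 456.853ms (3/2)
2. 456.853ms @ 3/2 + 456.853ms (3/2)
3. 913.706ms @ 3 + 913.706ms (3)
4. 1827.411ms @ 6 + 609.137ms (2)
5. 2436.548ms @ 8 + 609.137ms (2)
6. 3045.685ms @ 10 + 609.137ms (2)
7. 3654.822ms @ 12 + 913.706ms (3)
8. 4568.528ms @ 15 + 913.706ms (3)
9. 5482.234ms @ 18 + 228.426ms (3/4)
10. 5710.66ms @ 75/4 + 228.426ms (3/4)
11. 5939.086ms @ 39/2 + 456.853ms (3/2)
12. 6395.939ms @ 21 + 228.426ms (3/4)
13. 6624.365ms @ 87/4 + 685.279ms (9/4)

note 12 onset = 21b = 6395.939ms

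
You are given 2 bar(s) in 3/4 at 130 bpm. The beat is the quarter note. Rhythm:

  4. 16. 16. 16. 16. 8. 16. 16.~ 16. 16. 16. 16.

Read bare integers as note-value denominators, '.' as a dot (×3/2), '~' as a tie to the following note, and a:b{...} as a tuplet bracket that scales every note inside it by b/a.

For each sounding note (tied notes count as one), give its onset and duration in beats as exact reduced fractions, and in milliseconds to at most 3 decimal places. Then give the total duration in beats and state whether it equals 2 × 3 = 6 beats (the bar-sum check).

1) 0.0ms=0b +692.308ms=3/2b
2) 692.308ms=3/2b +173.077ms=3/8b
3) 865.385ms=15/8b +173.077ms=3/8b
4) 1038.462ms=9/4b +173.077ms=3/8b
5) 1211.538ms=21/8b +173.077ms=3/8b
6) 1384.615ms=3b +346.154ms=3/4b
7) 1730.769ms=15/4b +173.077ms=3/8b
8) 1903.846ms=33/8b +346.154ms=3/4b
9) 2250.0ms=39/8b +173.077ms=3/8b
10) 2423.077ms=21/4b +173.077ms=3/8b
11) 2596.154ms=45/8b +173.077ms=3/8b
Σ=6b of 6 (130bpm 3/4) — PASS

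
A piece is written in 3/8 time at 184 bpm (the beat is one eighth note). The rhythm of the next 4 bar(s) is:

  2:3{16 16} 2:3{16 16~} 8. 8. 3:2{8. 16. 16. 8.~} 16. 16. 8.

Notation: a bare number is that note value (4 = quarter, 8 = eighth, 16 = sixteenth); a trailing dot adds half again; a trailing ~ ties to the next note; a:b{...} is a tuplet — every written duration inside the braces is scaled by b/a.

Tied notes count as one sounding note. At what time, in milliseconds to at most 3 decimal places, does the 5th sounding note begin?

1. 0.0ms @ 0 + 244.565ms (3/4)
2. 244.565ms @ 3/4 + 244.565ms (3/4)
3. 489.13ms @ 3/2 + 244.565ms (3/4)
4. 733.696ms @ 9/4 + 733.696ms (9/4)
5. 1467.391ms @ 9/2 + 489.13ms (3/2)
6. 1956.522ms @ 6 + 326.087ms (1)
7. 2282.609ms @ 7 + 163.043ms (1/2)
8. 2445.652ms @ 15/2 + 163.043ms (1/2)
9. 2608.696ms @ 8 + 570.652ms (7/4)
10. 3179.348ms @ 39/4 + 244.565ms (3/4)
11. 3423.913ms @ 21/2 + 489.13ms (3/2)

note 5 onset = 9/2b = 1467.391ms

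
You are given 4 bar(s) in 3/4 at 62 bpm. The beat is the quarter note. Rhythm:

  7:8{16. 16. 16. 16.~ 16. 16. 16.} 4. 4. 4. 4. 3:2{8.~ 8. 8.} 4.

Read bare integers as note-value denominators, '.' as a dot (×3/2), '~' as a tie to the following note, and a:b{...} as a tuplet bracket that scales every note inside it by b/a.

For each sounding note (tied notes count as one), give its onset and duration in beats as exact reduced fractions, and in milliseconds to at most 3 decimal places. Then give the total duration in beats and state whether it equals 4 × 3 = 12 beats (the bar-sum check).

1) 0.0ms=0b +414.747ms=3/7b
2) 414.747ms=3/7b +414.747ms=3/7b
3) 829.493ms=6/7b +414.747ms=3/7b
4) 1244.24ms=9/7b +829.493ms=6/7b
5) 2073.733ms=15/7b +414.747ms=3/7b
6) 2488.479ms=18/7b +414.747ms=3/7b
7) 2903.226ms=3b +1451.613ms=3/2b
8) 4354.839ms=9/2b +1451.613ms=3/2b
9) 5806.452ms=6b +1451.613ms=3/2b
10) 7258.065ms=15/2b +1451.613ms=3/2b
11) 8709.677ms=9b +967.742ms=1b
12) 9677.419ms=10b +483.871ms=1/2b
13) 10161.29ms=21/2b +1451.613ms=3/2b
Σ=12b of 12 (62bpm 3/4) — PASS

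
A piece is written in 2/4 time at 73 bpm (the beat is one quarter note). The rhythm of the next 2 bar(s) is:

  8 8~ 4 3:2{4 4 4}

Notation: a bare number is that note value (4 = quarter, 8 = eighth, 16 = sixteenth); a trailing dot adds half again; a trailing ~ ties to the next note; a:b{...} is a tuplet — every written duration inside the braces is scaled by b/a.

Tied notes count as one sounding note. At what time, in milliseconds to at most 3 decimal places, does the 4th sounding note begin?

note 4 onset = 8/3b = 2191.781ms

1. 0.0ms @ 0 + 410.959ms (1/2)
2. 410.959ms @ 1/2 + 1232.877ms (3/2)
3. 1643.836ms @ 2 + 547.945ms (2/3)
4. 2191.781ms @ 8/3 + 547.945ms (2/3)
5. 2739.726ms @ 10/3 + 547.945ms (2/3)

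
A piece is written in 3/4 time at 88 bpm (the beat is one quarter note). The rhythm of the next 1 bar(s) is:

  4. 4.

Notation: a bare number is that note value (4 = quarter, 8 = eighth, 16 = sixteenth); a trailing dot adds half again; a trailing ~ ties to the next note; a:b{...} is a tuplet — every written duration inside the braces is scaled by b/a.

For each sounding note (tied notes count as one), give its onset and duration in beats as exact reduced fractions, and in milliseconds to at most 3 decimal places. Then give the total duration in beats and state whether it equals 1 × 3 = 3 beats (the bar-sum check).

1) 0.0ms=0b +1022.727ms=3/2b
2) 1022.727ms=3/2b +1022.727ms=3/2b
Σ=3b of 3 (88bpm 3/4) — PASS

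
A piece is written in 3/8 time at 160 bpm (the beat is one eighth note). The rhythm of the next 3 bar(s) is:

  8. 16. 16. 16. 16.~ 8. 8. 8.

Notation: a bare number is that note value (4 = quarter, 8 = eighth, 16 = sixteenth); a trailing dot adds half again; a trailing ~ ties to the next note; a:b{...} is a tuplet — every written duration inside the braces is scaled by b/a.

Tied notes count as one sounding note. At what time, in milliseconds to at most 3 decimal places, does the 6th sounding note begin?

note 6 onset = 6b = 2250.0ms

1. 0.0ms @ 0 + 562.5ms (3/2)
2. 562.5ms @ 3/2 + 281.25ms (3/4)
3. 843.75ms @ 9/4 + 281.25ms (3/4)
4. 1125.0ms @ 3 + 281.25ms (3/4)
5. 1406.25ms @ 15/4 + 843.75ms (9/4)
6. 2250.0ms @ 6 + 562.5ms (3/2)
7. 2812.5ms @ 15/2 + 562.5ms (3/2)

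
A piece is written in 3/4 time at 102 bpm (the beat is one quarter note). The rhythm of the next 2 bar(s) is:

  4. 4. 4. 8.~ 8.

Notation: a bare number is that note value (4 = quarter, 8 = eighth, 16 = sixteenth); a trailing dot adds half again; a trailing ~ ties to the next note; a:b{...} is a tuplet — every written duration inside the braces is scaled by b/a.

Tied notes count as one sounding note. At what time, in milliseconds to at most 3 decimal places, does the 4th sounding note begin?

1. 0.0ms @ 0 + 882.353ms (3/2)
2. 882.353ms @ 3/2 + 882.353ms (3/2)
3. 1764.706ms @ 3 + 882.353ms (3/2)
4. 2647.059ms @ 9/2 + 882.353ms (3/2)

note 4 onset = 9/2b = 2647.059ms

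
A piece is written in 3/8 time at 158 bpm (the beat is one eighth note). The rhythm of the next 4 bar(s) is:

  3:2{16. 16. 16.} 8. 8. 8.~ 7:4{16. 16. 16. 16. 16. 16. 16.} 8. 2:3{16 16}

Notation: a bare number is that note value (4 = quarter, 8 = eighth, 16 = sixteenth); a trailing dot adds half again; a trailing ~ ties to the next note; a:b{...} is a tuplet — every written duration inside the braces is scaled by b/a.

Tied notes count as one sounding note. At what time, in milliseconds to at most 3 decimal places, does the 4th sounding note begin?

1. 0.0ms @ 0 + 189.873ms (1/2)
2. 189.873ms @ 1/2 + 189.873ms (1/2)
3. 379.747ms @ 1 + 189.873ms (1/2)
4. 569.62ms @ 3/2 + 569.62ms (3/2)
5. 1139.241ms @ 3 + 569.62ms (3/2)
6. 1708.861ms @ 9/2 + 732.369ms (27/14)
7. 2441.23ms @ 45/7 + 162.749ms (3/7)
8. 2603.978ms @ 48/7 + 162.749ms (3/7)
9. 2766.727ms @ 51/7 + 162.749ms (3/7)
10. 2929.476ms @ 54/7 + 162.749ms (3/7)
11. 3092.224ms @ 57/7 + 162.749ms (3/7)
12. 3254.973ms @ 60/7 + 162.749ms (3/7)
13. 3417.722ms @ 9 + 569.62ms (3/2)
14. 3987.342ms @ 21/2 + 284.81ms (3/4)
15. 4272.152ms @ 45/4 + 284.81ms (3/4)

note 4 onset = 3/2b = 569.62ms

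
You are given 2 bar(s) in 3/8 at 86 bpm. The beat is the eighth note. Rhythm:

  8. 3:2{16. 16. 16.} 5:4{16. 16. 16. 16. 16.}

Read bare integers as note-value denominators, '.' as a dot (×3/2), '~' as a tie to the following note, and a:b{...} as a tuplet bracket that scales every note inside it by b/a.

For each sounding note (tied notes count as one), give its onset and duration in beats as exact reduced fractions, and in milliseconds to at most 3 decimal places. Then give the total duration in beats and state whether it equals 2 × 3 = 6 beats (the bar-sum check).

1) 0.0ms=0b +1046.512ms=3/2b
2) 1046.512ms=3/2b +348.837ms=1/2b
3) 1395.349ms=2b +348.837ms=1/2b
4) 1744.186ms=5/2b +348.837ms=1/2b
5) 2093.023ms=3b +418.605ms=3/5b
6) 2511.628ms=18/5b +418.605ms=3/5b
7) 2930.233ms=21/5b +418.605ms=3/5b
8) 3348.837ms=24/5b +418.605ms=3/5b
9) 3767.442ms=27/5b +418.605ms=3/5b
Σ=6b of 6 (86bpm 3/8) — PASS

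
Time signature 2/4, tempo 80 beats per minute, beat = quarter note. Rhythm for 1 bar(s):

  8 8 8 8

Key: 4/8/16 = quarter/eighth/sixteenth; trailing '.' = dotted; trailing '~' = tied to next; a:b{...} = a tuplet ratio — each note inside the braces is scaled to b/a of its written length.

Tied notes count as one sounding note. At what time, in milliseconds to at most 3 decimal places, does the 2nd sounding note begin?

note 2 onset = 1/2b = 375.0ms

1. 0.0ms @ 0 + 375.0ms (1/2)
2. 375.0ms @ 1/2 + 375.0ms (1/2)
3. 750.0ms @ 1 + 375.0ms (1/2)
4. 1125.0ms @ 3/2 + 375.0ms (1/2)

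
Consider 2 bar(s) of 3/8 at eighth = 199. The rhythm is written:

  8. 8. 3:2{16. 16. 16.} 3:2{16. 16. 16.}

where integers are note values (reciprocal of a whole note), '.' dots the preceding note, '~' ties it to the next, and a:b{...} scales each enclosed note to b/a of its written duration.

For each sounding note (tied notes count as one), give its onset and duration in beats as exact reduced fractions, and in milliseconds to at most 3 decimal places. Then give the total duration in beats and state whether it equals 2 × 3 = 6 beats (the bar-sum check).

1) 0.0ms=0b +452.261ms=3/2b
2) 452.261ms=3/2b +452.261ms=3/2b
3) 904.523ms=3b +150.754ms=1/2b
4) 1055.276ms=7/2b +150.754ms=1/2b
5) 1206.03ms=4b +150.754ms=1/2b
6) 1356.784ms=9/2b +150.754ms=1/2b
7) 1507.538ms=5b +150.754ms=1/2b
8) 1658.291ms=11/2b +150.754ms=1/2b
Σ=6b of 6 (199bpm 3/8) — PASS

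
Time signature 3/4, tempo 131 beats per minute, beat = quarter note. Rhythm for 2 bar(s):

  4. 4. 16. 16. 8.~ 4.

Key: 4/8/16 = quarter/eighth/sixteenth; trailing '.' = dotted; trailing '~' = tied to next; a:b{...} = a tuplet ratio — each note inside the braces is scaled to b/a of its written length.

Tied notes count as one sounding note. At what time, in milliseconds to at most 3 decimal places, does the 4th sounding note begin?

1. 0.0ms @ 0 + 687.023ms (3/2)
2. 687.023ms @ 3/2 + 687.023ms (3/2)
3. 1374.046ms @ 3 + 171.756ms (3/8)
4. 1545.802ms @ 27/8 + 171.756ms (3/8)
5. 1717.557ms @ 15/4 + 1030.534ms (9/4)

note 4 onset = 27/8b = 1545.802ms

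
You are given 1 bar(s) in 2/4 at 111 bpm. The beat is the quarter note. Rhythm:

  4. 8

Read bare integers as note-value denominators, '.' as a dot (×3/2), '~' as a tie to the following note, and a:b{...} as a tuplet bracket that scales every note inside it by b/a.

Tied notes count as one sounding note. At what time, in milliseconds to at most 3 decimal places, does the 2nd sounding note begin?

note 2 onset = 3/2b = 810.811ms

1. 0.0ms @ 0 + 810.811ms (3/2)
2. 810.811ms @ 3/2 + 270.27ms (1/2)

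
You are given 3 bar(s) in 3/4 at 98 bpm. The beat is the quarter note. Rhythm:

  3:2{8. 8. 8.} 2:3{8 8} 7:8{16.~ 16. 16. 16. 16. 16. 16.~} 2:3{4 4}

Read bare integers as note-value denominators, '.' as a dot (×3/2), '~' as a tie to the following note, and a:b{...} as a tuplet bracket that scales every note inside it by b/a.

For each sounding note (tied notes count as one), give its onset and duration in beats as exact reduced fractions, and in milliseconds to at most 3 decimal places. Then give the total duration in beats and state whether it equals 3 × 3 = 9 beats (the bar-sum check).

1) 0.0ms=0b +306.122ms=1/2b
2) 306.122ms=1/2b +306.122ms=1/2b
3) 612.245ms=1b +306.122ms=1/2b
4) 918.367ms=3/2b +459.184ms=3/4b
5) 1377.551ms=9/4b +459.184ms=3/4b
6) 1836.735ms=3b +524.781ms=6/7b
7) 2361.516ms=27/7b +262.391ms=3/7b
8) 2623.907ms=30/7b +262.391ms=3/7b
9) 2886.297ms=33/7b +262.391ms=3/7b
10) 3148.688ms=36/7b +262.391ms=3/7b
11) 3411.079ms=39/7b +1180.758ms=27/14b
12) 4591.837ms=15/2b +918.367ms=3/2b
Σ=9b of 9 (98bpm 3/4) — PASS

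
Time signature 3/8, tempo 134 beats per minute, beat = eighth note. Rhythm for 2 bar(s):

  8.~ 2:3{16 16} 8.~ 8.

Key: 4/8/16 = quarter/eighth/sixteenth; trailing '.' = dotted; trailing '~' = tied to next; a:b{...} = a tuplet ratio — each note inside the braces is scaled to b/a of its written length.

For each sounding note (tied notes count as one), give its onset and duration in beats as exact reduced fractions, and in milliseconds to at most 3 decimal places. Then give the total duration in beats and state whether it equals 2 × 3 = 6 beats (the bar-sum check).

1) 0.0ms=0b +1007.463ms=9/4b
2) 1007.463ms=9/4b +335.821ms=3/4b
3) 1343.284ms=3b +1343.284ms=3b
Σ=6b of 6 (134bpm 3/8) — PASS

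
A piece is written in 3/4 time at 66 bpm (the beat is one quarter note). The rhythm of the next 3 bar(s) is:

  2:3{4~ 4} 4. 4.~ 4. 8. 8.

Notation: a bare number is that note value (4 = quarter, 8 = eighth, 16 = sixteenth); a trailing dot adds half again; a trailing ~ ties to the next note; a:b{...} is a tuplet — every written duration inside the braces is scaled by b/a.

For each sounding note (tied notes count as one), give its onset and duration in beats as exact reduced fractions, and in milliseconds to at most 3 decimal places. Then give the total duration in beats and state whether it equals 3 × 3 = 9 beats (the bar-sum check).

1) 0.0ms=0b +2727.273ms=3b
2) 2727.273ms=3b +1363.636ms=3/2b
3) 4090.909ms=9/2b +2727.273ms=3b
4) 6818.182ms=15/2b +681.818ms=3/4b
5) 7500.0ms=33/4b +681.818ms=3/4b
Σ=9b of 9 (66bpm 3/4) — PASS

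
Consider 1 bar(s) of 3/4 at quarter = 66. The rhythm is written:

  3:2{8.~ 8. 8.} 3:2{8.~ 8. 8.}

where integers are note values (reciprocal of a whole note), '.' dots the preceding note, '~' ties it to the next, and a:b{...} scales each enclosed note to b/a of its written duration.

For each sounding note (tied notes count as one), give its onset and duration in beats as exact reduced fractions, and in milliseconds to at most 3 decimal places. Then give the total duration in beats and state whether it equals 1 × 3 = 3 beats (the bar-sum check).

1) 0.0ms=0b +909.091ms=1b
2) 909.091ms=1b +454.545ms=1/2b
3) 1363.636ms=3/2b +909.091ms=1b
4) 2272.727ms=5/2b +454.545ms=1/2b
Σ=3b of 3 (66bpm 3/4) — PASS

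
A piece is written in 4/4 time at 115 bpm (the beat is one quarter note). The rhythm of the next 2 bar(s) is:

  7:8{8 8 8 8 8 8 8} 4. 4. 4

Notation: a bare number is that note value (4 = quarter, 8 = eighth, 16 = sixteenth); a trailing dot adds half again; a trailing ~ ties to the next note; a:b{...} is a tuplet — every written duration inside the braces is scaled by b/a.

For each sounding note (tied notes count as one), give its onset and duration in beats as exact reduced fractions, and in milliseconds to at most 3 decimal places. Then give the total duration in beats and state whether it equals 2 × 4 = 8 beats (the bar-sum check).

1) 0.0ms=0b +298.137ms=4/7b
2) 298.137ms=4/7b +298.137ms=4/7b
3) 596.273ms=8/7b +298.137ms=4/7b
4) 894.41ms=12/7b +298.137ms=4/7b
5) 1192.547ms=16/7b +298.137ms=4/7b
6) 1490.683ms=20/7b +298.137ms=4/7b
7) 1788.82ms=24/7b +298.137ms=4/7b
8) 2086.957ms=4b +782.609ms=3/2b
9) 2869.565ms=11/2b +782.609ms=3/2b
10) 3652.174ms=7b +521.739ms=1b
Σ=8b of 8 (115bpm 4/4) — PASS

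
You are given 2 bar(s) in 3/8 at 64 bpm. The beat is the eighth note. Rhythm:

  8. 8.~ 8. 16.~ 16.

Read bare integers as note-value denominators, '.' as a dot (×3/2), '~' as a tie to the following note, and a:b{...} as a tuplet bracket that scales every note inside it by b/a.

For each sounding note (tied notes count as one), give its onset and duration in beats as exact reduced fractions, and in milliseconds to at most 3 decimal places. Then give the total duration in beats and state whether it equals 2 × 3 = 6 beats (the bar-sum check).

1) 0.0ms=0b +1406.25ms=3/2b
2) 1406.25ms=3/2b +2812.5ms=3b
3) 4218.75ms=9/2b +1406.25ms=3/2b
Σ=6b of 6 (64bpm 3/8) — PASS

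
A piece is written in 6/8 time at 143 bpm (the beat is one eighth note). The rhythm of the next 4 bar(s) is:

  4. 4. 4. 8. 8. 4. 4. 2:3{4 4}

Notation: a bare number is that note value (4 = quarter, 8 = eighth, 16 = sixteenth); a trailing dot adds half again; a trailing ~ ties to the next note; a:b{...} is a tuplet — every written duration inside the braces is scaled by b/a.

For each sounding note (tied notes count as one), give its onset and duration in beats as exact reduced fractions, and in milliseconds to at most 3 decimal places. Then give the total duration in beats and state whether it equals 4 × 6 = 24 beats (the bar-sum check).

1) 0.0ms=0b +1258.741ms=3b
2) 1258.741ms=3b +1258.741ms=3b
3) 2517.483ms=6b +1258.741ms=3b
4) 3776.224ms=9b +629.371ms=3/2b
5) 4405.594ms=21/2b +629.371ms=3/2b
6) 5034.965ms=12b +1258.741ms=3b
7) 6293.706ms=15b +1258.741ms=3b
8) 7552.448ms=18b +1258.741ms=3b
9) 8811.189ms=21b +1258.741ms=3b
Σ=24b of 24 (143bpm 6/8) — PASS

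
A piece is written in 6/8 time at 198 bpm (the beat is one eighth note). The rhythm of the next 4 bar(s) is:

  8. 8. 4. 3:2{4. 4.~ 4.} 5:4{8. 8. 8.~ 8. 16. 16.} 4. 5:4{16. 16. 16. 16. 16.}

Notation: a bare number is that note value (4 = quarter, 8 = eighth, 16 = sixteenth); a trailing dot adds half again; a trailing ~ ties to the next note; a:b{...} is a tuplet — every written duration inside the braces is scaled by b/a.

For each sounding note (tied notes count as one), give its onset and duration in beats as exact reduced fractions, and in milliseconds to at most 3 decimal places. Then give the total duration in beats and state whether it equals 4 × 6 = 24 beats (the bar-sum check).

1) 0.0ms=0b +454.545ms=3/2b
2) 454.545ms=3/2b +454.545ms=3/2b
3) 909.091ms=3b +909.091ms=3b
4) 1818.182ms=6b +606.061ms=2b
5) 2424.242ms=8b +1212.121ms=4b
6) 3636.364ms=12b +363.636ms=6/5b
7) 4000.0ms=66/5b +363.636ms=6/5b
8) 4363.636ms=72/5b +727.273ms=12/5b
9) 5090.909ms=84/5b +181.818ms=3/5b
10) 5272.727ms=87/5b +181.818ms=3/5b
11) 5454.545ms=18b +909.091ms=3b
12) 6363.636ms=21b +181.818ms=3/5b
13) 6545.455ms=108/5b +181.818ms=3/5b
14) 6727.273ms=111/5b +181.818ms=3/5b
15) 6909.091ms=114/5b +181.818ms=3/5b
16) 7090.909ms=117/5b +181.818ms=3/5b
Σ=24b of 24 (198bpm 6/8) — PASS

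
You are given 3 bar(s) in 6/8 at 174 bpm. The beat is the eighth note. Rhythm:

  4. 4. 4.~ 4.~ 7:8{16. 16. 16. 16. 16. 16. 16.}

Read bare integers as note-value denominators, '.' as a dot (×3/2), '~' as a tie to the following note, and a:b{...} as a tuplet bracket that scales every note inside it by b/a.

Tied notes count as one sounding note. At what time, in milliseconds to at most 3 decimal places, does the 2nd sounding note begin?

note 2 onset = 3b = 1034.483ms

1. 0.0ms @ 0 + 1034.483ms (3)
2. 1034.483ms @ 3 + 1034.483ms (3)
3. 2068.966ms @ 6 + 2364.532ms (48/7)
4. 4433.498ms @ 90/7 + 295.567ms (6/7)
5. 4729.064ms @ 96/7 + 295.567ms (6/7)
6. 5024.631ms @ 102/7 + 295.567ms (6/7)
7. 5320.197ms @ 108/7 + 295.567ms (6/7)
8. 5615.764ms @ 114/7 + 295.567ms (6/7)
9. 5911.33ms @ 120/7 + 295.567ms (6/7)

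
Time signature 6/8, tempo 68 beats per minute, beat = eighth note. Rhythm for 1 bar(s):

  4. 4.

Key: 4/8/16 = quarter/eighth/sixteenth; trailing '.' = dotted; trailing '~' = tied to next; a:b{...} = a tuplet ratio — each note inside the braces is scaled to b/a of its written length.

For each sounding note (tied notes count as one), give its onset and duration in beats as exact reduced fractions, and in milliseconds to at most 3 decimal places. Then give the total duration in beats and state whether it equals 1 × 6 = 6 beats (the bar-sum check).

1) 0.0ms=0b +2647.059ms=3b
2) 2647.059ms=3b +2647.059ms=3b
Σ=6b of 6 (68bpm 6/8) — PASS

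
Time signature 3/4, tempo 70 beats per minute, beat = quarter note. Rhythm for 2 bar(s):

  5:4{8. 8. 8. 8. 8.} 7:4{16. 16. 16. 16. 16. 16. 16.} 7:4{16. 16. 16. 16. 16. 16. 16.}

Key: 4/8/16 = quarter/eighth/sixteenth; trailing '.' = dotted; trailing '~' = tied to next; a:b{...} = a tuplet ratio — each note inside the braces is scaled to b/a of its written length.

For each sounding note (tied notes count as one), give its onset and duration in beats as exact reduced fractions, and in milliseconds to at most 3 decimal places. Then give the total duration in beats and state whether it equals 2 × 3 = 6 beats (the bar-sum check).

1) 0.0ms=0b +514.286ms=3/5b
2) 514.286ms=3/5b +514.286ms=3/5b
3) 1028.571ms=6/5b +514.286ms=3/5b
4) 1542.857ms=9/5b +514.286ms=3/5b
5) 2057.143ms=12/5b +514.286ms=3/5b
6) 2571.429ms=3b +183.673ms=3/14b
7) 2755.102ms=45/14b +183.673ms=3/14b
8) 2938.776ms=24/7b +183.673ms=3/14b
9) 3122.449ms=51/14b +183.673ms=3/14b
10) 3306.122ms=27/7b +183.673ms=3/14b
11) 3489.796ms=57/14b +183.673ms=3/14b
12) 3673.469ms=30/7b +183.673ms=3/14b
13) 3857.143ms=9/2b +183.673ms=3/14b
14) 4040.816ms=33/7b +183.673ms=3/14b
15) 4224.49ms=69/14b +183.673ms=3/14b
16) 4408.163ms=36/7b +183.673ms=3/14b
17) 4591.837ms=75/14b +183.673ms=3/14b
18) 4775.51ms=39/7b +183.673ms=3/14b
19) 4959.184ms=81/14b +183.673ms=3/14b
Σ=6b of 6 (70bpm 3/4) — PASS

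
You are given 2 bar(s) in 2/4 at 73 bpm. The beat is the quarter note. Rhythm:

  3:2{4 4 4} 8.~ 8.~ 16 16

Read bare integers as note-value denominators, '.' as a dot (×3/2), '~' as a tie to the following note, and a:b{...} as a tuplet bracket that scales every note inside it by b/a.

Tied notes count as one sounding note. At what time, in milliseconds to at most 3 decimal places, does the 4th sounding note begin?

note 4 onset = 2b = 1643.836ms

1. 0.0ms @ 0 + 547.945ms (2/3)
2. 547.945ms @ 2/3 + 547.945ms (2/3)
3. 1095.89ms @ 4/3 + 547.945ms (2/3)
4. 1643.836ms @ 2 + 1438.356ms (7/4)
5. 3082.192ms @ 15/4 + 205.479ms (1/4)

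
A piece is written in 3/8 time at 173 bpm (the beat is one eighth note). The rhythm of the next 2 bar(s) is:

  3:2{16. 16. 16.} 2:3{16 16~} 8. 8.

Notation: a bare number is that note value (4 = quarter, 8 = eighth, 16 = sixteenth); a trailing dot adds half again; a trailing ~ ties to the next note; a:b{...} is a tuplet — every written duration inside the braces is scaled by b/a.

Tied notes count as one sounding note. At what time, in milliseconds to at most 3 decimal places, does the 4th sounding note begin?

note 4 onset = 3/2b = 520.231ms

1. 0.0ms @ 0 + 173.41ms (1/2)
2. 173.41ms @ 1/2 + 173.41ms (1/2)
3. 346.821ms @ 1 + 173.41ms (1/2)
4. 520.231ms @ 3/2 + 260.116ms (3/4)
5. 780.347ms @ 9/4 + 780.347ms (9/4)
6. 1560.694ms @ 9/2 + 520.231ms (3/2)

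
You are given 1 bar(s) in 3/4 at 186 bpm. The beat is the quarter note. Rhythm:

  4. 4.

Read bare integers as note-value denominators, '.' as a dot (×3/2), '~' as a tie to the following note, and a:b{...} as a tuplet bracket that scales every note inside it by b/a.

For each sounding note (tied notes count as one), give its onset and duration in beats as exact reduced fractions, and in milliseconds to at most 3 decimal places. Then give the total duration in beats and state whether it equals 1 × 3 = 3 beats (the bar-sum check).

1) 0.0ms=0b +483.871ms=3/2b
2) 483.871ms=3/2b +483.871ms=3/2b
Σ=3b of 3 (186bpm 3/4) — PASS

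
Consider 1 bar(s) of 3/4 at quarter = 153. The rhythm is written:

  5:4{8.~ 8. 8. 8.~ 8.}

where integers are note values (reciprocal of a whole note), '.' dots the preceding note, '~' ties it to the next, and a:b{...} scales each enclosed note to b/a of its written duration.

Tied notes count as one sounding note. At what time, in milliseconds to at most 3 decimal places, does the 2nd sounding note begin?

1. 0.0ms @ 0 + 470.588ms (6/5)
2. 470.588ms @ 6/5 + 235.294ms (3/5)
3. 705.882ms @ 9/5 + 470.588ms (6/5)

note 2 onset = 6/5b = 470.588ms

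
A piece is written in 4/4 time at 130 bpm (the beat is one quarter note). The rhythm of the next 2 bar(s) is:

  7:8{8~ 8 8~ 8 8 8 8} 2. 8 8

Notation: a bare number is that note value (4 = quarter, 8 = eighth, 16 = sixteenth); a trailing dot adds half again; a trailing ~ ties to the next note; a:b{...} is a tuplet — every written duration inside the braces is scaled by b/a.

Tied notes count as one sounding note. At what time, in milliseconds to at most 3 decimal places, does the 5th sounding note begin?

1. 0.0ms @ 0 + 527.473ms (8/7)
2. 527.473ms @ 8/7 + 527.473ms (8/7)
3. 1054.945ms @ 16/7 + 263.736ms (4/7)
4. 1318.681ms @ 20/7 + 263.736ms (4/7)
5. 1582.418ms @ 24/7 + 263.736ms (4/7)
6. 1846.154ms @ 4 + 1384.615ms (3)
7. 3230.769ms @ 7 + 230.769ms (1/2)
8. 3461.538ms @ 15/2 + 230.769ms (1/2)

note 5 onset = 24/7b = 1582.418ms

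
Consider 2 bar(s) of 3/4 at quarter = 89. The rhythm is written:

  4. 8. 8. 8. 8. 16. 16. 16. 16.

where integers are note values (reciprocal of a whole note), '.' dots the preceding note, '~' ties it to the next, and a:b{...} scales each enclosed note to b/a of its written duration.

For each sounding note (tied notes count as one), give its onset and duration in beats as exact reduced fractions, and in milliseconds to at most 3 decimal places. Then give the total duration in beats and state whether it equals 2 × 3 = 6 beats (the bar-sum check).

1) 0.0ms=0b +1011.236ms=3/2b
2) 1011.236ms=3/2b +505.618ms=3/4b
3) 1516.854ms=9/4b +505.618ms=3/4b
4) 2022.472ms=3b +505.618ms=3/4b
5) 2528.09ms=15/4b +505.618ms=3/4b
6) 3033.708ms=9/2b +252.809ms=3/8b
7) 3286.517ms=39/8b +252.809ms=3/8b
8) 3539.326ms=21/4b +252.809ms=3/8b
9) 3792.135ms=45/8b +252.809ms=3/8b
Σ=6b of 6 (89bpm 3/4) — PASS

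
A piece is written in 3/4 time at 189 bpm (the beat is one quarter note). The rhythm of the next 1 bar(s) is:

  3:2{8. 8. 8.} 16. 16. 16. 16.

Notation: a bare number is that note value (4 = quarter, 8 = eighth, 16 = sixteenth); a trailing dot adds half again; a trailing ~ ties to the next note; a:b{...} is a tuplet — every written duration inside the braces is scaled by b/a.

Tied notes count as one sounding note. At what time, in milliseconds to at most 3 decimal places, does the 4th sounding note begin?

1. 0.0ms @ 0 + 158.73ms (1/2)
2. 158.73ms @ 1/2 + 158.73ms (1/2)
3. 317.46ms @ 1 + 158.73ms (1/2)
4. 476.19ms @ 3/2 + 119.048ms (3/8)
5. 595.238ms @ 15/8 + 119.048ms (3/8)
6. 714.286ms @ 9/4 + 119.048ms (3/8)
7. 833.333ms @ 21/8 + 119.048ms (3/8)

note 4 onset = 3/2b = 476.19ms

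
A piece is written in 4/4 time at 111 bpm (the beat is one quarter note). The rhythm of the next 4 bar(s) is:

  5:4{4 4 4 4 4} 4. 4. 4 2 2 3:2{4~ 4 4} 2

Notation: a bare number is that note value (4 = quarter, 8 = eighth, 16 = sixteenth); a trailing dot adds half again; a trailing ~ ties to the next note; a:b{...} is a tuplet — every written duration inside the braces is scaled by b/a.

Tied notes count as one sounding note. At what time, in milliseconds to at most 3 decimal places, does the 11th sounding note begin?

note 11 onset = 12b = 6486.486ms

1. 0.0ms @ 0 + 432.432ms (4/5)
2. 432.432ms @ 4/5 + 432.432ms (4/5)
3. 864.865ms @ 8/5 + 432.432ms (4/5)
4. 1297.297ms @ 12/5 + 432.432ms (4/5)
5. 1729.73ms @ 16/5 + 432.432ms (4/5)
6. 2162.162ms @ 4 + 810.811ms (3/2)
7. 2972.973ms @ 11/2 + 810.811ms (3/2)
8. 3783.784ms @ 7 + 540.541ms (1)
9. 4324.324ms @ 8 + 1081.081ms (2)
10. 5405.405ms @ 10 + 1081.081ms (2)
11. 6486.486ms @ 12 + 720.721ms (4/3)
12. 7207.207ms @ 40/3 + 360.36ms (2/3)
13. 7567.568ms @ 14 + 1081.081ms (2)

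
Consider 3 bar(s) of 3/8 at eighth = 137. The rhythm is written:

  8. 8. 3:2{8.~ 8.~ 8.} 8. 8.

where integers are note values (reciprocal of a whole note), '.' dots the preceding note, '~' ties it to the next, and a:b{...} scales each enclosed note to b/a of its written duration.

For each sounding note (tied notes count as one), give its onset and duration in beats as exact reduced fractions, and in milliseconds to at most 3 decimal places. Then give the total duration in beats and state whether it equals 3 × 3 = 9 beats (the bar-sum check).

1) 0.0ms=0b +656.934ms=3/2b
2) 656.934ms=3/2b +656.934ms=3/2b
3) 1313.869ms=3b +1313.869ms=3b
4) 2627.737ms=6b +656.934ms=3/2b
5) 3284.672ms=15/2b +656.934ms=3/2b
Σ=9b of 9 (137bpm 3/8) — PASS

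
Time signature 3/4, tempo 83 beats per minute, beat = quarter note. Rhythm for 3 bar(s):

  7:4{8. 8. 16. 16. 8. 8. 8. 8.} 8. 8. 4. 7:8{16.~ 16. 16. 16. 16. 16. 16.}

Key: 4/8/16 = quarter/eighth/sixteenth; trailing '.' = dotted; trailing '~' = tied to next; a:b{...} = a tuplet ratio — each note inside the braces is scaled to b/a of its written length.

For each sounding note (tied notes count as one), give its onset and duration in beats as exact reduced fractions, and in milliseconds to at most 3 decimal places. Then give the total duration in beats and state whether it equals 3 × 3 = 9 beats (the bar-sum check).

1) 0.0ms=0b +309.811ms=3/7b
2) 309.811ms=3/7b +309.811ms=3/7b
3) 619.621ms=6/7b +154.905ms=3/14b
4) 774.527ms=15/14b +154.905ms=3/14b
5) 929.432ms=9/7b +309.811ms=3/7b
6) 1239.243ms=12/7b +309.811ms=3/7b
7) 1549.053ms=15/7b +309.811ms=3/7b
8) 1858.864ms=18/7b +309.811ms=3/7b
9) 2168.675ms=3b +542.169ms=3/4b
10) 2710.843ms=15/4b +542.169ms=3/4b
11) 3253.012ms=9/2b +1084.337ms=3/2b
12) 4337.349ms=6b +619.621ms=6/7b
13) 4956.971ms=48/7b +309.811ms=3/7b
14) 5266.781ms=51/7b +309.811ms=3/7b
15) 5576.592ms=54/7b +309.811ms=3/7b
16) 5886.403ms=57/7b +309.811ms=3/7b
17) 6196.213ms=60/7b +309.811ms=3/7b
Σ=9b of 9 (83bpm 3/4) — PASS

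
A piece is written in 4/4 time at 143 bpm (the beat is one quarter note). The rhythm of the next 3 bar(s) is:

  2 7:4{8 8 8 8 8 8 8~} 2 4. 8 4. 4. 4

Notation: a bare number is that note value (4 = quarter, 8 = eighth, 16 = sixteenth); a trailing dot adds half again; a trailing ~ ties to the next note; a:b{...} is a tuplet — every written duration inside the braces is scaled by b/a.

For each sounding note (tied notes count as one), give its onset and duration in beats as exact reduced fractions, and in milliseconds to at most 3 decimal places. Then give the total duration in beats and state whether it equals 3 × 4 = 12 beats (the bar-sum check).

1) 0.0ms=0b +839.161ms=2b
2) 839.161ms=2b +119.88ms=2/7b
3) 959.041ms=16/7b +119.88ms=2/7b
4) 1078.921ms=18/7b +119.88ms=2/7b
5) 1198.801ms=20/7b +119.88ms=2/7b
6) 1318.681ms=22/7b +119.88ms=2/7b
7) 1438.561ms=24/7b +119.88ms=2/7b
8) 1558.442ms=26/7b +959.041ms=16/7b
9) 2517.483ms=6b +629.371ms=3/2b
10) 3146.853ms=15/2b +209.79ms=1/2b
11) 3356.643ms=8b +629.371ms=3/2b
12) 3986.014ms=19/2b +629.371ms=3/2b
13) 4615.385ms=11b +419.58ms=1b
Σ=12b of 12 (143bpm 4/4) — PASS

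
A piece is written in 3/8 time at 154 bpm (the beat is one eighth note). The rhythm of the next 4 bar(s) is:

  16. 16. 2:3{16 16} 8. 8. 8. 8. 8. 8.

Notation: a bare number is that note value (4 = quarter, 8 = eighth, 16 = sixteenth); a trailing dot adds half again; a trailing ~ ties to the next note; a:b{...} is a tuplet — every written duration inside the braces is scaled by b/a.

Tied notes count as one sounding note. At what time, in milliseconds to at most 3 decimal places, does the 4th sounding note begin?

1. 0.0ms @ 0 + 292.208ms (3/4)
2. 292.208ms @ 3/4 + 292.208ms (3/4)
3. 584.416ms @ 3/2 + 292.208ms (3/4)
4. 876.623ms @ 9/4 + 292.208ms (3/4)
5. 1168.831ms @ 3 + 584.416ms (3/2)
6. 1753.247ms @ 9/2 + 584.416ms (3/2)
7. 2337.662ms @ 6 + 584.416ms (3/2)
8. 2922.078ms @ 15/2 + 584.416ms (3/2)
9. 3506.494ms @ 9 + 584.416ms (3/2)
10. 4090.909ms @ 21/2 + 584.416ms (3/2)

note 4 onset = 9/4b = 876.623ms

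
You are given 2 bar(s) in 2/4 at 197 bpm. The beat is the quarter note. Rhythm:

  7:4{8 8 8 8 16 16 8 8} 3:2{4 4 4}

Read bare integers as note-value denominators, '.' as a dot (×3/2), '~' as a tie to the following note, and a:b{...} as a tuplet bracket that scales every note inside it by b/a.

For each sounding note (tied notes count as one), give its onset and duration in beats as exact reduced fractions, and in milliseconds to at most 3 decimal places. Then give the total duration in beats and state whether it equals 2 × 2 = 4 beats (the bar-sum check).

1) 0.0ms=0b +87.02ms=2/7b
2) 87.02ms=2/7b +87.02ms=2/7b
3) 174.039ms=4/7b +87.02ms=2/7b
4) 261.059ms=6/7b +87.02ms=2/7b
5) 348.078ms=8/7b +43.51ms=1/7b
6) 391.588ms=9/7b +43.51ms=1/7b
7) 435.098ms=10/7b +87.02ms=2/7b
8) 522.117ms=12/7b +87.02ms=2/7b
9) 609.137ms=2b +203.046ms=2/3b
10) 812.183ms=8/3b +203.046ms=2/3b
11) 1015.228ms=10/3b +203.046ms=2/3b
Σ=4b of 4 (197bpm 2/4) — PASS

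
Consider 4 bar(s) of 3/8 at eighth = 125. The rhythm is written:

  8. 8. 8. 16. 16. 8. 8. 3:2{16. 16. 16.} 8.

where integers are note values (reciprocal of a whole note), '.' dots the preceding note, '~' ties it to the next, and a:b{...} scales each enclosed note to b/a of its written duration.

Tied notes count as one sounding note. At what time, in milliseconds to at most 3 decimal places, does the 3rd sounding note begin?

1. 0.0ms @ 0 + 720.0ms (3/2)
2. 720.0ms @ 3/2 + 720.0ms (3/2)
3. 1440.0ms @ 3 + 720.0ms (3/2)
4. 2160.0ms @ 9/2 + 360.0ms (3/4)
5. 2520.0ms @ 21/4 + 360.0ms (3/4)
6. 2880.0ms @ 6 + 720.0ms (3/2)
7. 3600.0ms @ 15/2 + 720.0ms (3/2)
8. 4320.0ms @ 9 + 240.0ms (1/2)
9. 4560.0ms @ 19/2 + 240.0ms (1/2)
10. 4800.0ms @ 10 + 240.0ms (1/2)
11. 5040.0ms @ 21/2 + 720.0ms (3/2)

note 3 onset = 3b = 1440.0ms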